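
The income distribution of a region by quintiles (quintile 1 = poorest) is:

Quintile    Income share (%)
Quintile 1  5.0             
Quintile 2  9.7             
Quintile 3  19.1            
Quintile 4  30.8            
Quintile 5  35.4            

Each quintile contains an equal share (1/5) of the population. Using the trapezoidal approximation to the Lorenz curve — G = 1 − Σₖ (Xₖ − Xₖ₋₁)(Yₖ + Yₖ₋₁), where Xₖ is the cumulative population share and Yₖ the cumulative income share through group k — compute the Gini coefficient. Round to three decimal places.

0.328

Cumulative income shares Yₖ: 0.0500, 0.1470, 0.3380, 0.6460, 1.0000
Σ (Xₖ−Xₖ₋₁)(Yₖ+Yₖ₋₁) = (1/5)(0.0500+0.0000) + (1/5)(0.1470+0.0500) + (1/5)(0.3380+0.1470) + (1/5)(0.6460+0.3380) + (1/5)(1.0000+0.6460)
  = 0.0100 + 0.0394 + 0.0970 + 0.1968 + 0.3292 = 0.6724
G = 1 − 0.6724 = 0.3276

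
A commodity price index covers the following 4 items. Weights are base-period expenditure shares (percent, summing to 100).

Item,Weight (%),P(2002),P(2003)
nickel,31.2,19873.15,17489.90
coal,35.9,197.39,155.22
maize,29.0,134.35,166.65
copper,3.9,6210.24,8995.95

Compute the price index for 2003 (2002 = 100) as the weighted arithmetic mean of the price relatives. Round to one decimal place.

97.3

nickel: 31.2 × (17489.90/19873.15) = 31.2 × 0.880077 = 27.4584
coal: 35.9 × (155.22/197.39) = 35.9 × 0.786362 = 28.2304
maize: 29.0 × (166.65/134.35) = 29.0 × 1.240417 = 35.9721
copper: 3.9 × (8995.95/6210.24) = 3.9 × 1.448567 = 5.6494
Index = Σ wᵢ·(p₁ᵢ/p₀ᵢ) = 27.4584 + 28.2304 + 35.9721 + 5.6494 = 97.3103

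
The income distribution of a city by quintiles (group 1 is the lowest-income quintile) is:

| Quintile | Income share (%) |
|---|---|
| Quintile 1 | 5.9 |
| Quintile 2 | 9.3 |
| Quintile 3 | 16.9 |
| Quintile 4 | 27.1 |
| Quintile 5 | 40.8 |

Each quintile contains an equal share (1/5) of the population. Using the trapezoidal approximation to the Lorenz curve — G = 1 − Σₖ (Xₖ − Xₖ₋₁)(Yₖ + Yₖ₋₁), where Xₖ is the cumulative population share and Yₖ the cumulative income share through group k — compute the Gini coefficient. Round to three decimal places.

Cumulative income shares Yₖ: 0.0590, 0.1520, 0.3210, 0.5920, 1.0000
Σ (Xₖ−Xₖ₋₁)(Yₖ+Yₖ₋₁) = (1/5)(0.0590+0.0000) + (1/5)(0.1520+0.0590) + (1/5)(0.3210+0.1520) + (1/5)(0.5920+0.3210) + (1/5)(1.0000+0.5920)
  = 0.0118 + 0.0422 + 0.0946 + 0.1826 + 0.3184 = 0.6496
G = 1 − 0.6496 = 0.3504

0.350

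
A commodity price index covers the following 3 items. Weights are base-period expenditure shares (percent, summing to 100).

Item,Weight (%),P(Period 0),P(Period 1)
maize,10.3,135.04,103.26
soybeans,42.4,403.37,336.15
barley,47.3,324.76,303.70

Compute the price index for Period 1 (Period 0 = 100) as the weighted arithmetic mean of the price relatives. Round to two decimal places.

maize: 10.3 × (103.26/135.04) = 10.3 × 0.764662 = 7.8760
soybeans: 42.4 × (336.15/403.37) = 42.4 × 0.833354 = 35.3342
barley: 47.3 × (303.70/324.76) = 47.3 × 0.935152 = 44.2327
Index = Σ wᵢ·(p₁ᵢ/p₀ᵢ) = 7.8760 + 35.3342 + 44.2327 = 87.4429

87.44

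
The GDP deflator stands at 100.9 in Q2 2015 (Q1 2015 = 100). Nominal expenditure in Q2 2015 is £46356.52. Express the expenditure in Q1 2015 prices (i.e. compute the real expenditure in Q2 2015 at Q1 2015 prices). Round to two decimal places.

Real = Nominal ÷ (Index/100) = 46356.52 ÷ (100.9/100)
     = 46356.52 ÷ 1.009 = 45943.0327

45943.03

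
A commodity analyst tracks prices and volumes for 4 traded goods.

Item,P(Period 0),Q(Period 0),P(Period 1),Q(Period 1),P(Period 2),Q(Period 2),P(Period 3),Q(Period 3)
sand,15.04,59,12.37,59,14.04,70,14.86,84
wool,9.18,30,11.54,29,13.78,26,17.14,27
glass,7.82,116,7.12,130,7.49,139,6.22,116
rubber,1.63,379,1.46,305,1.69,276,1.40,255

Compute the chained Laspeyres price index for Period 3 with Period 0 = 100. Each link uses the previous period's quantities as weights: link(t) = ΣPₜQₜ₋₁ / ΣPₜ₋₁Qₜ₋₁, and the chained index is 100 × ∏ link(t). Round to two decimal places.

Link Period 0→Period 1:
ΣP(Period 1)Q(Period 0) = 12.37×59 + 11.54×30 + 7.12×116 + 1.46×379 = 729.83 + 346.2 + 825.92 + 553.34 = 2455.29
ΣP(Period 0)Q(Period 0) = 15.04×59 + 9.18×30 + 7.82×116 + 1.63×379 = 887.36 + 275.4 + 907.12 + 617.77 = 2687.65
link = 2455.29/2687.65 = 0.913545
Link Period 1→Period 2:
ΣP(Period 2)Q(Period 1) = 14.04×59 + 13.78×29 + 7.49×130 + 1.69×305 = 828.36 + 399.62 + 973.7 + 515.45 = 2717.13
ΣP(Period 1)Q(Period 1) = 12.37×59 + 11.54×29 + 7.12×130 + 1.46×305 = 729.83 + 334.66 + 925.6 + 445.3 = 2435.39
link = 2717.13/2435.39 = 1.115686
Link Period 2→Period 3:
ΣP(Period 3)Q(Period 2) = 14.86×70 + 17.14×26 + 6.22×139 + 1.40×276 = 1040.2 + 445.64 + 864.58 + 386.4 = 2736.82
ΣP(Period 2)Q(Period 2) = 14.04×70 + 13.78×26 + 7.49×139 + 1.69×276 = 982.8 + 358.28 + 1041.11 + 466.44 = 2848.63
link = 2736.82/2848.63 = 0.960750
Chained index = 100 × 0.913545 × 1.115686 × 0.960750 = 97.9224

97.92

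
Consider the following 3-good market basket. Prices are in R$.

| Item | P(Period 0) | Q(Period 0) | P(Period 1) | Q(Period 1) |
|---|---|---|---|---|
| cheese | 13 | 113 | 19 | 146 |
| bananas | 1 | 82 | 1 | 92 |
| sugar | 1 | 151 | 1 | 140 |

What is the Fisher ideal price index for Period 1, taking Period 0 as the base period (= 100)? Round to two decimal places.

140.48

Laspeyres component (base-period weights):
ΣP(Period 1)Q(Period 0) = 19×113 + 1×82 + 1×151 = 2147 + 82 + 151 = 2380
ΣP(Period 0)Q(Period 0) = 13×113 + 1×82 + 1×151 = 1469 + 82 + 151 = 1702
L = 2380 / 1702 × 100 = 139.8355
Paasche component (current-period weights):
ΣP(Period 1)Q(Period 1) = 19×146 + 1×92 + 1×140 = 2774 + 92 + 140 = 3006
ΣP(Period 0)Q(Period 1) = 13×146 + 1×92 + 1×140 = 1898 + 92 + 140 = 2130
P = 3006 / 2130 × 100 = 141.1268
Fisher = √(L × P) = √(139.8355 × 141.1268) = 140.4796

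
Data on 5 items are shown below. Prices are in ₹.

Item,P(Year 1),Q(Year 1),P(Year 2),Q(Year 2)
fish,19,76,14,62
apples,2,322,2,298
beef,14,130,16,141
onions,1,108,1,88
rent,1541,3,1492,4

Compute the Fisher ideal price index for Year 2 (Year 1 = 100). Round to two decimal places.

Laspeyres component (base-period weights):
ΣP(Year 2)Q(Year 1) = 14×76 + 2×322 + 16×130 + 1×108 + 1492×3 = 1064 + 644 + 2080 + 108 + 4476 = 8372
ΣP(Year 1)Q(Year 1) = 19×76 + 2×322 + 14×130 + 1×108 + 1541×3 = 1444 + 644 + 1820 + 108 + 4623 = 8639
L = 8372 / 8639 × 100 = 96.9094
Paasche component (current-period weights):
ΣP(Year 2)Q(Year 2) = 14×62 + 2×298 + 16×141 + 1×88 + 1492×4 = 868 + 596 + 2256 + 88 + 5968 = 9776
ΣP(Year 1)Q(Year 2) = 19×62 + 2×298 + 14×141 + 1×88 + 1541×4 = 1178 + 596 + 1974 + 88 + 6164 = 10000
P = 9776 / 10000 × 100 = 97.7600
Fisher = √(L × P) = √(96.9094 × 97.7600) = 97.3338

97.33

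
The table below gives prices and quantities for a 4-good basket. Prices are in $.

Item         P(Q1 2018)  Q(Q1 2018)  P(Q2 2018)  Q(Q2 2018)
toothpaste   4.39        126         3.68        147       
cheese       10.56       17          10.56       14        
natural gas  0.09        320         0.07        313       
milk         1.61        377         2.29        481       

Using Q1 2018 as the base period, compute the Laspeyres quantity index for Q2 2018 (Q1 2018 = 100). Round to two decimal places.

Laspeyres quantity index uses base-period prices as weights.
ΣP(Q1 2018)·Q(Q2 2018) = 4.39×147 + 10.56×14 + 0.09×313 + 1.61×481 = 645.33 + 147.84 + 28.17 + 774.41 = 1595.75
ΣP(Q1 2018)·Q(Q1 2018) = 4.39×126 + 10.56×17 + 0.09×320 + 1.61×377 = 553.14 + 179.52 + 28.8 + 606.97 = 1368.43
Index = 1595.75 / 1368.43 × 100 = 116.6117

116.61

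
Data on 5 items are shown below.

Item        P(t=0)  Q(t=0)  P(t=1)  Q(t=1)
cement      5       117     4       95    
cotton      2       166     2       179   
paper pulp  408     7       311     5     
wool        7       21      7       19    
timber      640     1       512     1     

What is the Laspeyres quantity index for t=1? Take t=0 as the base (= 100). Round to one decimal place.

Laspeyres quantity index uses base-period prices as weights.
ΣP(t=0)·Q(t=1) = 5×95 + 2×179 + 408×5 + 7×19 + 640×1 = 475 + 358 + 2040 + 133 + 640 = 3646
ΣP(t=0)·Q(t=0) = 5×117 + 2×166 + 408×7 + 7×21 + 640×1 = 585 + 332 + 2856 + 147 + 640 = 4560
Index = 3646 / 4560 × 100 = 79.9561

80.0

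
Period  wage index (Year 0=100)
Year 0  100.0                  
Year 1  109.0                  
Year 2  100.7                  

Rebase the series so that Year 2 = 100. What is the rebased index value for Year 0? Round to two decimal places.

99.30

Rebased(Year 0) = 100.0 / 100.7 × 100 = 99.3049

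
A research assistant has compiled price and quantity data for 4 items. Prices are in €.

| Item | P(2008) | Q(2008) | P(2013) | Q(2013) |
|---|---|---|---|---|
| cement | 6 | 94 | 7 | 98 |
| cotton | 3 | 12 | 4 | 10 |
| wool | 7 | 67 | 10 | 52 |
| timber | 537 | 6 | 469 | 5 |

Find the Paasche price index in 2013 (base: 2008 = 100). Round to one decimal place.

97.9

Paasche price index uses current-period quantities as weights.
ΣP(2013)·Q(2013) = 7×98 + 4×10 + 10×52 + 469×5 = 686 + 40 + 520 + 2345 = 3591
ΣP(2008)·Q(2013) = 6×98 + 3×10 + 7×52 + 537×5 = 588 + 30 + 364 + 2685 = 3667
Index = 3591 / 3667 × 100 = 97.9275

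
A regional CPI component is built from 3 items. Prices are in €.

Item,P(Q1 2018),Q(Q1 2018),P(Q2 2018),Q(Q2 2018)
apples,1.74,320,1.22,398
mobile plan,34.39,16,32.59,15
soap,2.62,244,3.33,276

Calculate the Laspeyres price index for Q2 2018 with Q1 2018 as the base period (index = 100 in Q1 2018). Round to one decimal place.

Laspeyres price index uses base-period quantities as weights.
ΣP(Q2 2018)·Q(Q1 2018) = 1.22×320 + 32.59×16 + 3.33×244 = 390.4 + 521.44 + 812.52 = 1724.36
ΣP(Q1 2018)·Q(Q1 2018) = 1.74×320 + 34.39×16 + 2.62×244 = 556.8 + 550.24 + 639.28 = 1746.32
Index = 1724.36 / 1746.32 × 100 = 98.7425

98.7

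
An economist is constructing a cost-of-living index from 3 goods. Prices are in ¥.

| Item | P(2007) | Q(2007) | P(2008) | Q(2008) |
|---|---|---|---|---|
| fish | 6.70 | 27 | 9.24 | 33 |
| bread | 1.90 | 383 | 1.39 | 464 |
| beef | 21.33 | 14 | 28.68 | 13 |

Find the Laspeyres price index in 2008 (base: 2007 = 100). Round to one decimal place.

Laspeyres price index uses base-period quantities as weights.
ΣP(2008)·Q(2007) = 9.24×27 + 1.39×383 + 28.68×14 = 249.48 + 532.37 + 401.52 = 1183.37
ΣP(2007)·Q(2007) = 6.70×27 + 1.90×383 + 21.33×14 = 180.9 + 727.7 + 298.62 = 1207.22
Index = 1183.37 / 1207.22 × 100 = 98.0244

98.0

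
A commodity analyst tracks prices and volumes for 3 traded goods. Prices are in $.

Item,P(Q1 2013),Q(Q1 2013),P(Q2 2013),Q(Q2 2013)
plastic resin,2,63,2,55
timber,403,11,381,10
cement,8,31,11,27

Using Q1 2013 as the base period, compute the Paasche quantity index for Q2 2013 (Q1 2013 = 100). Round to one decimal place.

Paasche quantity index uses current-period prices as weights.
ΣP(Q2 2013)·Q(Q2 2013) = 2×55 + 381×10 + 11×27 = 110 + 3810 + 297 = 4217
ΣP(Q2 2013)·Q(Q1 2013) = 2×63 + 381×11 + 11×31 = 126 + 4191 + 341 = 4658
Index = 4217 / 4658 × 100 = 90.5324

90.5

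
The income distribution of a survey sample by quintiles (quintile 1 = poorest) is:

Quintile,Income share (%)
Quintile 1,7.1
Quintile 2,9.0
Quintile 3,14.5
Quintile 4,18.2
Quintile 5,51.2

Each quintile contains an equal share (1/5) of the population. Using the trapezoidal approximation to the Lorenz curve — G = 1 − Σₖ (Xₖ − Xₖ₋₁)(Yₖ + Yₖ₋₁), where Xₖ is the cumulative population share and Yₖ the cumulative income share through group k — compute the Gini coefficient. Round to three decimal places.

0.390

Cumulative income shares Yₖ: 0.0710, 0.1610, 0.3060, 0.4880, 1.0000
Σ (Xₖ−Xₖ₋₁)(Yₖ+Yₖ₋₁) = (1/5)(0.0710+0.0000) + (1/5)(0.1610+0.0710) + (1/5)(0.3060+0.1610) + (1/5)(0.4880+0.3060) + (1/5)(1.0000+0.4880)
  = 0.0142 + 0.0464 + 0.0934 + 0.1588 + 0.2976 = 0.6104
G = 1 − 0.6104 = 0.3896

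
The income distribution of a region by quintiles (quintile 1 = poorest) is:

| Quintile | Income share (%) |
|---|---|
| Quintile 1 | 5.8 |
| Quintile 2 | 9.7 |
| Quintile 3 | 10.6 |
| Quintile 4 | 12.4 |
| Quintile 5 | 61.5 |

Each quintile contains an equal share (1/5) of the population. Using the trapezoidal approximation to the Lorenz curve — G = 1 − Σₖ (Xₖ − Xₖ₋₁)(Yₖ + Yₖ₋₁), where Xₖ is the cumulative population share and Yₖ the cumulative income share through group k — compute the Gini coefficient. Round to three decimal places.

Cumulative income shares Yₖ: 0.0580, 0.1550, 0.2610, 0.3850, 1.0000
Σ (Xₖ−Xₖ₋₁)(Yₖ+Yₖ₋₁) = (1/5)(0.0580+0.0000) + (1/5)(0.1550+0.0580) + (1/5)(0.2610+0.1550) + (1/5)(0.3850+0.2610) + (1/5)(1.0000+0.3850)
  = 0.0116 + 0.0426 + 0.0832 + 0.1292 + 0.2770 = 0.5436
G = 1 − 0.5436 = 0.4564

0.456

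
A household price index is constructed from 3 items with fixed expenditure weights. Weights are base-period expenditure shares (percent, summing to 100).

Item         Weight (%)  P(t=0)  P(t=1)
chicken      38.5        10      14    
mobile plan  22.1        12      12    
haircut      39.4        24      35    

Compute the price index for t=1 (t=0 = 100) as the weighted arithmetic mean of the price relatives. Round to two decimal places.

chicken: 38.5 × (14/10) = 38.5 × 1.400000 = 53.9000
mobile plan: 22.1 × (12/12) = 22.1 × 1.000000 = 22.1000
haircut: 39.4 × (35/24) = 39.4 × 1.458333 = 57.4583
Index = Σ wᵢ·(p₁ᵢ/p₀ᵢ) = 53.9000 + 22.1000 + 57.4583 = 133.4583

133.46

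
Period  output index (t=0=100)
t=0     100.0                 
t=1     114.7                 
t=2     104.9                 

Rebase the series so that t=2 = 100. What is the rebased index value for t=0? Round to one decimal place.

95.3

Rebased(t=0) = 100.0 / 104.9 × 100 = 95.3289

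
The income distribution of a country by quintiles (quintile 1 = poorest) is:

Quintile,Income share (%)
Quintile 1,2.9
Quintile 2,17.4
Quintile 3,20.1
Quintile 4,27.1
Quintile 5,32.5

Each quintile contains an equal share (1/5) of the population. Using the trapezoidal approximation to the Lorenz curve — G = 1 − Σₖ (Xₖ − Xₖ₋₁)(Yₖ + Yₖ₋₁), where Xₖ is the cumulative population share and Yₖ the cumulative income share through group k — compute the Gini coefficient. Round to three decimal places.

Cumulative income shares Yₖ: 0.0290, 0.2030, 0.4040, 0.6750, 1.0000
Σ (Xₖ−Xₖ₋₁)(Yₖ+Yₖ₋₁) = (1/5)(0.0290+0.0000) + (1/5)(0.2030+0.0290) + (1/5)(0.4040+0.2030) + (1/5)(0.6750+0.4040) + (1/5)(1.0000+0.6750)
  = 0.0058 + 0.0464 + 0.1214 + 0.2158 + 0.3350 = 0.7244
G = 1 − 0.7244 = 0.2756

0.276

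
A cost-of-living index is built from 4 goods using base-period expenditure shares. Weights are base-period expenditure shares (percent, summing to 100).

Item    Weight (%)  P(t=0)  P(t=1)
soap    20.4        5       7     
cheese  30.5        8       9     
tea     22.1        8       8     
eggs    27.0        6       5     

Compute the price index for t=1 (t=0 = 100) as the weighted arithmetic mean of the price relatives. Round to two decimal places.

107.47

soap: 20.4 × (7/5) = 20.4 × 1.400000 = 28.5600
cheese: 30.5 × (9/8) = 30.5 × 1.125000 = 34.3125
tea: 22.1 × (8/8) = 22.1 × 1.000000 = 22.1000
eggs: 27.0 × (5/6) = 27.0 × 0.833333 = 22.5000
Index = Σ wᵢ·(p₁ᵢ/p₀ᵢ) = 28.5600 + 34.3125 + 22.1000 + 22.5000 = 107.4725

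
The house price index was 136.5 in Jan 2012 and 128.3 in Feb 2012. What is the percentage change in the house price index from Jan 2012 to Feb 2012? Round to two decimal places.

-6.01%

Change = (128.3 − 136.5) / 136.5 × 100
       = -8.2 / 136.5 × 100 = -6.0073%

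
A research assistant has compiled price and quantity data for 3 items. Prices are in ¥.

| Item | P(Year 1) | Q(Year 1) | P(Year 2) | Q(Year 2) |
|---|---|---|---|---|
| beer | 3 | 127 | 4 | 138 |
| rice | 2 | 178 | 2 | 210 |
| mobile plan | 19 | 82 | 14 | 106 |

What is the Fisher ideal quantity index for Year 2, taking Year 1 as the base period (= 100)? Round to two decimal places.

123.08

Laspeyres component (base-period weights):
ΣP(Year 1)Q(Year 2) = 3×138 + 2×210 + 19×106 = 414 + 420 + 2014 = 2848
ΣP(Year 1)Q(Year 1) = 3×127 + 2×178 + 19×82 = 381 + 356 + 1558 = 2295
L = 2848 / 2295 × 100 = 124.0959
Paasche component (current-period weights):
ΣP(Year 2)Q(Year 2) = 4×138 + 2×210 + 14×106 = 552 + 420 + 1484 = 2456
ΣP(Year 2)Q(Year 1) = 4×127 + 2×178 + 14×82 = 508 + 356 + 1148 = 2012
P = 2456 / 2012 × 100 = 122.0676
Fisher = √(L × P) = √(124.0959 × 122.0676) = 123.0775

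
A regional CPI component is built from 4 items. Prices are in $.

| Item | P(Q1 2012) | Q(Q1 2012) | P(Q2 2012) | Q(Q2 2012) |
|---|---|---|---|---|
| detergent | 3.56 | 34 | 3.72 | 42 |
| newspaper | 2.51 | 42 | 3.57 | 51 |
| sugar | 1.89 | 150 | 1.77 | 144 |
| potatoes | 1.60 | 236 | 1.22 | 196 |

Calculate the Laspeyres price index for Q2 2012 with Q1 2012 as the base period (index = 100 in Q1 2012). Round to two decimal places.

Laspeyres price index uses base-period quantities as weights.
ΣP(Q2 2012)·Q(Q1 2012) = 3.72×34 + 3.57×42 + 1.77×150 + 1.22×236 = 126.48 + 149.94 + 265.5 + 287.92 = 829.84
ΣP(Q1 2012)·Q(Q1 2012) = 3.56×34 + 2.51×42 + 1.89×150 + 1.60×236 = 121.04 + 105.42 + 283.5 + 377.6 = 887.56
Index = 829.84 / 887.56 × 100 = 93.4968

93.50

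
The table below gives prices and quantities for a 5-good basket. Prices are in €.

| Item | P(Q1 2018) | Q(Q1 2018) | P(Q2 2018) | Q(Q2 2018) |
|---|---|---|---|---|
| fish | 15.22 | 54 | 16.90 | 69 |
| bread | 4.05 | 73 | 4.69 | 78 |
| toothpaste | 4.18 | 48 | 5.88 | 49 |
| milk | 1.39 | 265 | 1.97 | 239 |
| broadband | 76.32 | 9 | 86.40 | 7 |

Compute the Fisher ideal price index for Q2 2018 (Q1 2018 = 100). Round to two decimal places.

Laspeyres component (base-period weights):
ΣP(Q2 2018)Q(Q1 2018) = 16.90×54 + 4.69×73 + 5.88×48 + 1.97×265 + 86.40×9 = 912.6 + 342.37 + 282.24 + 522.05 + 777.6 = 2836.86
ΣP(Q1 2018)Q(Q1 2018) = 15.22×54 + 4.05×73 + 4.18×48 + 1.39×265 + 76.32×9 = 821.88 + 295.65 + 200.64 + 368.35 + 686.88 = 2373.4
L = 2836.86 / 2373.4 × 100 = 119.5273
Paasche component (current-period weights):
ΣP(Q2 2018)Q(Q2 2018) = 16.90×69 + 4.69×78 + 5.88×49 + 1.97×239 + 86.40×7 = 1166.1 + 365.82 + 288.12 + 470.83 + 604.8 = 2895.67
ΣP(Q1 2018)Q(Q2 2018) = 15.22×69 + 4.05×78 + 4.18×49 + 1.39×239 + 76.32×7 = 1050.18 + 315.9 + 204.82 + 332.21 + 534.24 = 2437.35
P = 2895.67 / 2437.35 × 100 = 118.8040
Fisher = √(L × P) = √(119.5273 × 118.8040) = 119.1651

119.17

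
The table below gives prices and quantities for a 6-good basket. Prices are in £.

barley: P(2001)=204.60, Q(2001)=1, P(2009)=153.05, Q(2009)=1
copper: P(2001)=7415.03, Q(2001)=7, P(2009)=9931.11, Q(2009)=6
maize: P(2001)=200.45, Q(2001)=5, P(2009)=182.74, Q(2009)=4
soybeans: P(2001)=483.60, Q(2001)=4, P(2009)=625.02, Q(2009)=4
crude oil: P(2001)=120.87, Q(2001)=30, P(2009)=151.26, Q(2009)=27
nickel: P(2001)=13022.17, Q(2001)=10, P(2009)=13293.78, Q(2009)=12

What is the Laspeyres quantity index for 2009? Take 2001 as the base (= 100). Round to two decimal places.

Laspeyres quantity index uses base-period prices as weights.
ΣP(2001)·Q(2009) = 204.60×1 + 7415.03×6 + 200.45×4 + 483.60×4 + 120.87×27 + 13022.17×12 = 204.6 + 44490.18 + 801.8 + 1934.4 + 3263.49 + 156266.04 = 206960.51
ΣP(2001)·Q(2001) = 204.60×1 + 7415.03×7 + 200.45×5 + 483.60×4 + 120.87×30 + 13022.17×10 = 204.6 + 51905.21 + 1002.25 + 1934.4 + 3626.1 + 130221.7 = 188894.26
Index = 206960.51 / 188894.26 × 100 = 109.5642

109.56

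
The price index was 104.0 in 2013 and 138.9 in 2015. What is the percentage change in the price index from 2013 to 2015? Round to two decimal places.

33.56%

Change = (138.9 − 104.0) / 104.0 × 100
       = 34.9 / 104.0 × 100 = 33.5577%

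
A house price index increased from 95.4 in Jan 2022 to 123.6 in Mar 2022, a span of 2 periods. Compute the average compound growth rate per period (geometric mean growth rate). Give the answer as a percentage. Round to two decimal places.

13.82%

Growth factor = (123.6/95.4)^(1/2) = (1.295597)^(1/2) = 1.138243
Growth rate = 1.138243 − 1 = 0.138243 = 13.8243%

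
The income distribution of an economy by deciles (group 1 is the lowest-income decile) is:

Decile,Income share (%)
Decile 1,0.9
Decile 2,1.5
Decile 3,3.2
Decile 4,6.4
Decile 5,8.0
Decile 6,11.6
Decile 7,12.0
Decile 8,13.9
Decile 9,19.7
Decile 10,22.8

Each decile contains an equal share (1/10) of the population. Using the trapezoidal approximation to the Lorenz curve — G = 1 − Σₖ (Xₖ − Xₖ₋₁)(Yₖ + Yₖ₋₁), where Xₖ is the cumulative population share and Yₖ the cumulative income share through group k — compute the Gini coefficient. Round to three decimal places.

Cumulative income shares Yₖ: 0.0090, 0.0240, 0.0560, 0.1200, 0.2000, 0.3160, 0.4360, 0.5750, 0.7720, 1.0000
Σ (Xₖ−Xₖ₋₁)(Yₖ+Yₖ₋₁) = (1/10)(0.0090+0.0000) + (1/10)(0.0240+0.0090) + (1/10)(0.0560+0.0240) + (1/10)(0.1200+0.0560) + (1/10)(0.2000+0.1200) + (1/10)(0.3160+0.2000) + (1/10)(0.4360+0.3160) + (1/10)(0.5750+0.4360) + (1/10)(0.7720+0.5750) + (1/10)(1.0000+0.7720)
  = 0.0009 + 0.0033 + 0.0080 + 0.0176 + 0.0320 + 0.0516 + 0.0752 + 0.1011 + 0.1347 + 0.1772 = 0.6016
G = 1 − 0.6016 = 0.3984

0.398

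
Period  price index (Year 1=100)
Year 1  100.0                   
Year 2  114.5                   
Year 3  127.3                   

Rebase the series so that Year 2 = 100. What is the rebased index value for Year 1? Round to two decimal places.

87.34

Rebased(Year 1) = 100.0 / 114.5 × 100 = 87.3362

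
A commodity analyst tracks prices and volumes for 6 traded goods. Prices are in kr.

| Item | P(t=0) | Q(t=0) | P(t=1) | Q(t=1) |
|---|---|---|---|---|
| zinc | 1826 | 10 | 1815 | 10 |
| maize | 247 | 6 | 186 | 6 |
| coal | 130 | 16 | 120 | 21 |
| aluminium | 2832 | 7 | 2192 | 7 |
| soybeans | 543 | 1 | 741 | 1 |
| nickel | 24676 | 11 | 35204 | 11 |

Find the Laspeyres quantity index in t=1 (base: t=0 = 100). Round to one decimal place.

100.2

Laspeyres quantity index uses base-period prices as weights.
ΣP(t=0)·Q(t=1) = 1826×10 + 247×6 + 130×21 + 2832×7 + 543×1 + 24676×11 = 18260 + 1482 + 2730 + 19824 + 543 + 271436 = 314275
ΣP(t=0)·Q(t=0) = 1826×10 + 247×6 + 130×16 + 2832×7 + 543×1 + 24676×11 = 18260 + 1482 + 2080 + 19824 + 543 + 271436 = 313625
Index = 314275 / 313625 × 100 = 100.2073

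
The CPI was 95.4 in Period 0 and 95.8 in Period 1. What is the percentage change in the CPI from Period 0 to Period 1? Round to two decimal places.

0.42%

Change = (95.8 − 95.4) / 95.4 × 100
       = 0.4 / 95.4 × 100 = 0.4193%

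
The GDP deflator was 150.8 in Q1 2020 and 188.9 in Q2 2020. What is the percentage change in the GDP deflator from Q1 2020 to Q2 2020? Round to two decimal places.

Change = (188.9 − 150.8) / 150.8 × 100
       = 38.1 / 150.8 × 100 = 25.2653%

25.27%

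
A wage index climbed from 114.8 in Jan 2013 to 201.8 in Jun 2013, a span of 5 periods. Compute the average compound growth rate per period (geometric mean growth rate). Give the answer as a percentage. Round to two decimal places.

Growth factor = (201.8/114.8)^(1/5) = (1.757840)^(1/5) = 1.119427
Growth rate = 1.119427 − 1 = 0.119427 = 11.9427%

11.94%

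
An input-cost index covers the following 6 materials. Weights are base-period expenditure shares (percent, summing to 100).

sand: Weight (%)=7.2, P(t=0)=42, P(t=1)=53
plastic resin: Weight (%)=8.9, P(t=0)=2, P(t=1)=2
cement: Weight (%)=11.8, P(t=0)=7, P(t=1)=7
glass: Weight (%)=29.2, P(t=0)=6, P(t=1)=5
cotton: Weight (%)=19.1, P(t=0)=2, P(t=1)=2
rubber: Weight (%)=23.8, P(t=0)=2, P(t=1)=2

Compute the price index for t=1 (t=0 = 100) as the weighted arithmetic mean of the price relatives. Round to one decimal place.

97.0

sand: 7.2 × (53/42) = 7.2 × 1.261905 = 9.0857
plastic resin: 8.9 × (2/2) = 8.9 × 1.000000 = 8.9000
cement: 11.8 × (7/7) = 11.8 × 1.000000 = 11.8000
glass: 29.2 × (5/6) = 29.2 × 0.833333 = 24.3333
cotton: 19.1 × (2/2) = 19.1 × 1.000000 = 19.1000
rubber: 23.8 × (2/2) = 23.8 × 1.000000 = 23.8000
Index = Σ wᵢ·(p₁ᵢ/p₀ᵢ) = 9.0857 + 8.9000 + 11.8000 + 24.3333 + 19.1000 + 23.8000 = 97.0190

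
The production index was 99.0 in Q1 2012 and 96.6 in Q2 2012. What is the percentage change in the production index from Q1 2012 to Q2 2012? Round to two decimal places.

-2.42%

Change = (96.6 − 99.0) / 99.0 × 100
       = -2.4 / 99.0 × 100 = -2.4242%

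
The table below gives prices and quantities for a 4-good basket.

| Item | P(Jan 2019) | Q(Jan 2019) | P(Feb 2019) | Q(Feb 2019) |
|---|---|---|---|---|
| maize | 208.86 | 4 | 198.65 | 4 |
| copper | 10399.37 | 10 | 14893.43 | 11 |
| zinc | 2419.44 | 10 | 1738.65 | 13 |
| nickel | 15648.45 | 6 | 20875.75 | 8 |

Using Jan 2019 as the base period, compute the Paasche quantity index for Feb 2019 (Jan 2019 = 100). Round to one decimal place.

121.2

Paasche quantity index uses current-period prices as weights.
ΣP(Feb 2019)·Q(Feb 2019) = 198.65×4 + 14893.43×11 + 1738.65×13 + 20875.75×8 = 794.6 + 163827.73 + 22602.45 + 167006 = 354230.78
ΣP(Feb 2019)·Q(Jan 2019) = 198.65×4 + 14893.43×10 + 1738.65×10 + 20875.75×6 = 794.6 + 148934.3 + 17386.5 + 125254.5 = 292369.9
Index = 354230.78 / 292369.9 × 100 = 121.1584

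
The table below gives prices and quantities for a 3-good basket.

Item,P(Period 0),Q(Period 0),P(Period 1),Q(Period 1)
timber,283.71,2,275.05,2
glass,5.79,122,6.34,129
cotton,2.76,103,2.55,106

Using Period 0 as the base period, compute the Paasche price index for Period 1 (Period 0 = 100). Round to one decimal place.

102.0

Paasche price index uses current-period quantities as weights.
ΣP(Period 1)·Q(Period 1) = 275.05×2 + 6.34×129 + 2.55×106 = 550.1 + 817.86 + 270.3 = 1638.26
ΣP(Period 0)·Q(Period 1) = 283.71×2 + 5.79×129 + 2.76×106 = 567.42 + 746.91 + 292.56 = 1606.89
Index = 1638.26 / 1606.89 × 100 = 101.9522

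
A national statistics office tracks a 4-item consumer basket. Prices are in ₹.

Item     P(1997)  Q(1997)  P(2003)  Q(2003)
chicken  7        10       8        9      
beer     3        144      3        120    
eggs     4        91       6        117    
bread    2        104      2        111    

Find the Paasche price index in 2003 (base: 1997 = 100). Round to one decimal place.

121.8

Paasche price index uses current-period quantities as weights.
ΣP(2003)·Q(2003) = 8×9 + 3×120 + 6×117 + 2×111 = 72 + 360 + 702 + 222 = 1356
ΣP(1997)·Q(2003) = 7×9 + 3×120 + 4×117 + 2×111 = 63 + 360 + 468 + 222 = 1113
Index = 1356 / 1113 × 100 = 121.8329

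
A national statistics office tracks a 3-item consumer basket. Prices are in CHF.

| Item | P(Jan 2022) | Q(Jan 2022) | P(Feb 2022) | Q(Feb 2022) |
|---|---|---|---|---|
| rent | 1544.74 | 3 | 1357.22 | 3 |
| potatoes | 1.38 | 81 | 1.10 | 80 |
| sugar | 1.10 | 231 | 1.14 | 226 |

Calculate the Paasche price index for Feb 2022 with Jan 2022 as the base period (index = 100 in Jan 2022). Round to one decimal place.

Paasche price index uses current-period quantities as weights.
ΣP(Feb 2022)·Q(Feb 2022) = 1357.22×3 + 1.10×80 + 1.14×226 = 4071.66 + 88 + 257.64 = 4417.3
ΣP(Jan 2022)·Q(Feb 2022) = 1544.74×3 + 1.38×80 + 1.10×226 = 4634.22 + 110.4 + 248.6 = 4993.22
Index = 4417.3 / 4993.22 × 100 = 88.4660

88.5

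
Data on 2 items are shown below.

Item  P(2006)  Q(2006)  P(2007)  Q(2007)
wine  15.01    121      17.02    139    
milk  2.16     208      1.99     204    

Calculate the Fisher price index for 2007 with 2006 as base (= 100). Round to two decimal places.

Laspeyres component (base-period weights):
ΣP(2007)Q(2006) = 17.02×121 + 1.99×208 = 2059.42 + 413.92 = 2473.34
ΣP(2006)Q(2006) = 15.01×121 + 2.16×208 = 1816.21 + 449.28 = 2265.49
L = 2473.34 / 2265.49 × 100 = 109.1746
Paasche component (current-period weights):
ΣP(2007)Q(2007) = 17.02×139 + 1.99×204 = 2365.78 + 405.96 = 2771.74
ΣP(2006)Q(2007) = 15.01×139 + 2.16×204 = 2086.39 + 440.64 = 2527.03
P = 2771.74 / 2527.03 × 100 = 109.6837
Fisher = √(L × P) = √(109.1746 × 109.6837) = 109.4289

109.43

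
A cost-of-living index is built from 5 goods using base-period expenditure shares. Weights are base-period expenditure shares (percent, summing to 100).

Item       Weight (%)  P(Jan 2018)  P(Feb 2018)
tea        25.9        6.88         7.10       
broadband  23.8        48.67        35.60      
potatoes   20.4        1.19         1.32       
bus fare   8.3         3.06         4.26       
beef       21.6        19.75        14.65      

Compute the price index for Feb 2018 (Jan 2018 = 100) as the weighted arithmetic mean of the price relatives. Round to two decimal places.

tea: 25.9 × (7.10/6.88) = 25.9 × 1.031977 = 26.7282
broadband: 23.8 × (35.60/48.67) = 23.8 × 0.731457 = 17.4087
potatoes: 20.4 × (1.32/1.19) = 20.4 × 1.109244 = 22.6286
bus fare: 8.3 × (4.26/3.06) = 8.3 × 1.392157 = 11.5549
beef: 21.6 × (14.65/19.75) = 21.6 × 0.741772 = 16.0223
Index = Σ wᵢ·(p₁ᵢ/p₀ᵢ) = 26.7282 + 17.4087 + 22.6286 + 11.5549 + 16.0223 = 94.3426

94.34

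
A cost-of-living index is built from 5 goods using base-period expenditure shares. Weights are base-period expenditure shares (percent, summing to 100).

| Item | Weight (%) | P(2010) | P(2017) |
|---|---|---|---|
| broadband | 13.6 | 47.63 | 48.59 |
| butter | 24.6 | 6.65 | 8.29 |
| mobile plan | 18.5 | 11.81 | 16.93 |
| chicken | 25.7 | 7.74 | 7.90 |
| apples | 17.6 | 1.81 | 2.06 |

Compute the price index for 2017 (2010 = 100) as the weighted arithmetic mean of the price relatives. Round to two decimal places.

117.32

broadband: 13.6 × (48.59/47.63) = 13.6 × 1.020155 = 13.8741
butter: 24.6 × (8.29/6.65) = 24.6 × 1.246617 = 30.6668
mobile plan: 18.5 × (16.93/11.81) = 18.5 × 1.433531 = 26.5203
chicken: 25.7 × (7.90/7.74) = 25.7 × 1.020672 = 26.2313
apples: 17.6 × (2.06/1.81) = 17.6 × 1.138122 = 20.0309
Index = Σ wᵢ·(p₁ᵢ/p₀ᵢ) = 13.8741 + 30.6668 + 26.5203 + 26.2313 + 20.0309 = 117.3234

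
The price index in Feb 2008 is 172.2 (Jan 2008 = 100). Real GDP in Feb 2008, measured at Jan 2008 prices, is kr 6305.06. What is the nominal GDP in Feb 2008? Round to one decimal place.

10857.3

Nominal = Real × (Index/100) = 6305.06 × (172.2/100)
        = 6305.06 × 1.722 = 10857.3133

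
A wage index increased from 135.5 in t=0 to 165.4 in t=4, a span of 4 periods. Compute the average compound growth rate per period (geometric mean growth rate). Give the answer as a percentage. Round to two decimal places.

5.11%

Growth factor = (165.4/135.5)^(1/4) = (1.220664)^(1/4) = 1.051112
Growth rate = 1.051112 − 1 = 0.051112 = 5.1112%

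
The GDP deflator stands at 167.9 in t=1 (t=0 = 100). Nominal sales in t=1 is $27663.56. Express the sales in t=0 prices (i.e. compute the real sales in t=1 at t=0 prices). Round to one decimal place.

Real = Nominal ÷ (Index/100) = 27663.56 ÷ (167.9/100)
     = 27663.56 ÷ 1.679 = 16476.2120

16476.2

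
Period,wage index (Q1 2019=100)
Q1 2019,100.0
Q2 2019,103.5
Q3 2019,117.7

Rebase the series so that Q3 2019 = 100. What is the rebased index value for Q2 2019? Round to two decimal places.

Rebased(Q2 2019) = 103.5 / 117.7 × 100 = 87.9354

87.94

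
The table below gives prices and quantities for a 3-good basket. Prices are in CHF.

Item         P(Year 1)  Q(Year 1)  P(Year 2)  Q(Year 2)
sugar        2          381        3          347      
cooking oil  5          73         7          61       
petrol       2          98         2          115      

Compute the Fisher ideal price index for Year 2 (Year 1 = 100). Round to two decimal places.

Laspeyres component (base-period weights):
ΣP(Year 2)Q(Year 1) = 3×381 + 7×73 + 2×98 = 1143 + 511 + 196 = 1850
ΣP(Year 1)Q(Year 1) = 2×381 + 5×73 + 2×98 = 762 + 365 + 196 = 1323
L = 1850 / 1323 × 100 = 139.8337
Paasche component (current-period weights):
ΣP(Year 2)Q(Year 2) = 3×347 + 7×61 + 2×115 = 1041 + 427 + 230 = 1698
ΣP(Year 1)Q(Year 2) = 2×347 + 5×61 + 2×115 = 694 + 305 + 230 = 1229
P = 1698 / 1229 × 100 = 138.1611
Fisher = √(L × P) = √(139.8337 × 138.1611) = 138.9949

138.99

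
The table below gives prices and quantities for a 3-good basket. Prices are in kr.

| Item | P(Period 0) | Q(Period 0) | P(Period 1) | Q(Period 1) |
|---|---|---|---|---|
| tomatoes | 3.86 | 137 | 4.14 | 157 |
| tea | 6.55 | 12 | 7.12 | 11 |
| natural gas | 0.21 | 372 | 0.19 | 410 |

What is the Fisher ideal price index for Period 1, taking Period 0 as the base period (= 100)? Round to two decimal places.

105.50

Laspeyres component (base-period weights):
ΣP(Period 1)Q(Period 0) = 4.14×137 + 7.12×12 + 0.19×372 = 567.18 + 85.44 + 70.68 = 723.3
ΣP(Period 0)Q(Period 0) = 3.86×137 + 6.55×12 + 0.21×372 = 528.82 + 78.6 + 78.12 = 685.54
L = 723.3 / 685.54 × 100 = 105.5081
Paasche component (current-period weights):
ΣP(Period 1)Q(Period 1) = 4.14×157 + 7.12×11 + 0.19×410 = 649.98 + 78.32 + 77.9 = 806.2
ΣP(Period 0)Q(Period 1) = 3.86×157 + 6.55×11 + 0.21×410 = 606.02 + 72.05 + 86.1 = 764.17
P = 806.2 / 764.17 × 100 = 105.5001
Fisher = √(L × P) = √(105.5081 × 105.5001) = 105.5041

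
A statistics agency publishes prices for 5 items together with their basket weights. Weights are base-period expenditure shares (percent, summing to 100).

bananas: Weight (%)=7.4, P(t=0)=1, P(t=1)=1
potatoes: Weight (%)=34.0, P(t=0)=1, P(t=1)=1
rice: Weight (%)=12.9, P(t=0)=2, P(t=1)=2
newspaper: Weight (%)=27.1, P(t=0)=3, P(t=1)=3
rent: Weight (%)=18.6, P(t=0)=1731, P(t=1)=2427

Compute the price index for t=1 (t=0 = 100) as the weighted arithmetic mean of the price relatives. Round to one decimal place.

bananas: 7.4 × (1/1) = 7.4 × 1.000000 = 7.4000
potatoes: 34.0 × (1/1) = 34.0 × 1.000000 = 34.0000
rice: 12.9 × (2/2) = 12.9 × 1.000000 = 12.9000
newspaper: 27.1 × (3/3) = 27.1 × 1.000000 = 27.1000
rent: 18.6 × (2427/1731) = 18.6 × 1.402080 = 26.0787
Index = Σ wᵢ·(p₁ᵢ/p₀ᵢ) = 7.4000 + 34.0000 + 12.9000 + 27.1000 + 26.0787 = 107.4787

107.5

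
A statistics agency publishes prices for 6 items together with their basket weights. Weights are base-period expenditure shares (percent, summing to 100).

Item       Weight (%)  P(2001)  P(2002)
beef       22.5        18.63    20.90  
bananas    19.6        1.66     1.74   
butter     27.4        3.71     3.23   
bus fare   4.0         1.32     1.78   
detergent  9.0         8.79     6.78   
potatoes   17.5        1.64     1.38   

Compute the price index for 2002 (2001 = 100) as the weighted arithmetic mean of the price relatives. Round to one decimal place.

beef: 22.5 × (20.90/18.63) = 22.5 × 1.121846 = 25.2415
bananas: 19.6 × (1.74/1.66) = 19.6 × 1.048193 = 20.5446
butter: 27.4 × (3.23/3.71) = 27.4 × 0.870620 = 23.8550
bus fare: 4.0 × (1.78/1.32) = 4.0 × 1.348485 = 5.3939
detergent: 9.0 × (6.78/8.79) = 9.0 × 0.771331 = 6.9420
potatoes: 17.5 × (1.38/1.64) = 17.5 × 0.841463 = 14.7256
Index = Σ wᵢ·(p₁ᵢ/p₀ᵢ) = 25.2415 + 20.5446 + 23.8550 + 5.3939 + 6.9420 + 14.7256 = 96.7026

96.7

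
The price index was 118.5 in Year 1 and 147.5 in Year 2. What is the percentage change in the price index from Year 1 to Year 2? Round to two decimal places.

Change = (147.5 − 118.5) / 118.5 × 100
       = 29.0 / 118.5 × 100 = 24.4726%

24.47%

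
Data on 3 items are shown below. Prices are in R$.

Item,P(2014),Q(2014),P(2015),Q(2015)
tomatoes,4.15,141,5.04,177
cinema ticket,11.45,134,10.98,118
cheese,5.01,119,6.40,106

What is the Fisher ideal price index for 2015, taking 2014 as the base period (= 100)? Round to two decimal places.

Laspeyres component (base-period weights):
ΣP(2015)Q(2014) = 5.04×141 + 10.98×134 + 6.40×119 = 710.64 + 1471.32 + 761.6 = 2943.56
ΣP(2014)Q(2014) = 4.15×141 + 11.45×134 + 5.01×119 = 585.15 + 1534.3 + 596.19 = 2715.64
L = 2943.56 / 2715.64 × 100 = 108.3929
Paasche component (current-period weights):
ΣP(2015)Q(2015) = 5.04×177 + 10.98×118 + 6.40×106 = 892.08 + 1295.64 + 678.4 = 2866.12
ΣP(2014)Q(2015) = 4.15×177 + 11.45×118 + 5.01×106 = 734.55 + 1351.1 + 531.06 = 2616.71
P = 2866.12 / 2616.71 × 100 = 109.5314
Fisher = √(L × P) = √(108.3929 × 109.5314) = 108.9607

108.96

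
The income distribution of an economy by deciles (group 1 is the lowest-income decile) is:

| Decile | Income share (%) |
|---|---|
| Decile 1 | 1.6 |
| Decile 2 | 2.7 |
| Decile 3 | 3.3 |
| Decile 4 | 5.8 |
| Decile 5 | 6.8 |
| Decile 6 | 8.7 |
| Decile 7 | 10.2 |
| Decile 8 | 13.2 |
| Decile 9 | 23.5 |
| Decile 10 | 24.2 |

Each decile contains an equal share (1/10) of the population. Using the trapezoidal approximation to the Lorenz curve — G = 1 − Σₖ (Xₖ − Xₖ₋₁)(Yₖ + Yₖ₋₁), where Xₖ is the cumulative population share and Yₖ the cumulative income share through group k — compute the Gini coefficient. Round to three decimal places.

Cumulative income shares Yₖ: 0.0160, 0.0430, 0.0760, 0.1340, 0.2020, 0.2890, 0.3910, 0.5230, 0.7580, 1.0000
Σ (Xₖ−Xₖ₋₁)(Yₖ+Yₖ₋₁) = (1/10)(0.0160+0.0000) + (1/10)(0.0430+0.0160) + (1/10)(0.0760+0.0430) + (1/10)(0.1340+0.0760) + (1/10)(0.2020+0.1340) + (1/10)(0.2890+0.2020) + (1/10)(0.3910+0.2890) + (1/10)(0.5230+0.3910) + (1/10)(0.7580+0.5230) + (1/10)(1.0000+0.7580)
  = 0.0016 + 0.0059 + 0.0119 + 0.0210 + 0.0336 + 0.0491 + 0.0680 + 0.0914 + 0.1281 + 0.1758 = 0.5864
G = 1 − 0.5864 = 0.4136

0.414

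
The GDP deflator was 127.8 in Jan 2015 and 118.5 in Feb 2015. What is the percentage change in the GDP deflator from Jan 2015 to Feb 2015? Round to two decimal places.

Change = (118.5 − 127.8) / 127.8 × 100
       = -9.3 / 127.8 × 100 = -7.2770%

-7.28%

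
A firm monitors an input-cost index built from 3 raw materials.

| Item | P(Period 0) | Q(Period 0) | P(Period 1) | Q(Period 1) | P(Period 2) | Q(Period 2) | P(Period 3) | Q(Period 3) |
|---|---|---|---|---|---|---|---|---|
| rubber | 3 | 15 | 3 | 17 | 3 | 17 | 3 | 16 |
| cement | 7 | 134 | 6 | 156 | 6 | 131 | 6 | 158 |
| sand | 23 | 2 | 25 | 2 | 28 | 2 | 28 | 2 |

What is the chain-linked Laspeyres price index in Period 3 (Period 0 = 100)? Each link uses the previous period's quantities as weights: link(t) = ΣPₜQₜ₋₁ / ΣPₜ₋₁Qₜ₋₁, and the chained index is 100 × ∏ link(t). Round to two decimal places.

Link Period 0→Period 1:
ΣP(Period 1)Q(Period 0) = 3×15 + 6×134 + 25×2 = 45 + 804 + 50 = 899
ΣP(Period 0)Q(Period 0) = 3×15 + 7×134 + 23×2 = 45 + 938 + 46 = 1029
link = 899/1029 = 0.873664
Link Period 1→Period 2:
ΣP(Period 2)Q(Period 1) = 3×17 + 6×156 + 28×2 = 51 + 936 + 56 = 1043
ΣP(Period 1)Q(Period 1) = 3×17 + 6×156 + 25×2 = 51 + 936 + 50 = 1037
link = 1043/1037 = 1.005786
Link Period 2→Period 3:
ΣP(Period 3)Q(Period 2) = 3×17 + 6×131 + 28×2 = 51 + 786 + 56 = 893
ΣP(Period 2)Q(Period 2) = 3×17 + 6×131 + 28×2 = 51 + 786 + 56 = 893
link = 893/893 = 1.000000
Chained index = 100 × 0.873664 × 1.005786 × 1.000000 = 87.8719

87.87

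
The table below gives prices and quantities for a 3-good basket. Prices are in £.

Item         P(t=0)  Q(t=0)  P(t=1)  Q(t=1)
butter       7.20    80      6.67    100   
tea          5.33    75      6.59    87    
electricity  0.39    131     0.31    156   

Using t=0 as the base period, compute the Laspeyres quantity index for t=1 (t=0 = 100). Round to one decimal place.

121.2

Laspeyres quantity index uses base-period prices as weights.
ΣP(t=0)·Q(t=1) = 7.20×100 + 5.33×87 + 0.39×156 = 720 + 463.71 + 60.84 = 1244.55
ΣP(t=0)·Q(t=0) = 7.20×80 + 5.33×75 + 0.39×131 = 576 + 399.75 + 51.09 = 1026.84
Index = 1244.55 / 1026.84 × 100 = 121.2019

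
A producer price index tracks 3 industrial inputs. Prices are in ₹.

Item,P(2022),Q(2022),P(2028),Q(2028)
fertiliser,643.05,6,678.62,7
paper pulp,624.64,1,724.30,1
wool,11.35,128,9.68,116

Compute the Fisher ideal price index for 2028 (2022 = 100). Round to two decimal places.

Laspeyres component (base-period weights):
ΣP(2028)Q(2022) = 678.62×6 + 724.30×1 + 9.68×128 = 4071.72 + 724.3 + 1239.04 = 6035.06
ΣP(2022)Q(2022) = 643.05×6 + 624.64×1 + 11.35×128 = 3858.3 + 624.64 + 1452.8 = 5935.74
L = 6035.06 / 5935.74 × 100 = 101.6733
Paasche component (current-period weights):
ΣP(2028)Q(2028) = 678.62×7 + 724.30×1 + 9.68×116 = 4750.34 + 724.3 + 1122.88 = 6597.52
ΣP(2022)Q(2028) = 643.05×7 + 624.64×1 + 11.35×116 = 4501.35 + 624.64 + 1316.6 = 6442.59
P = 6597.52 / 6442.59 × 100 = 102.4048
Fisher = √(L × P) = √(101.6733 × 102.4048) = 102.0384

102.04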